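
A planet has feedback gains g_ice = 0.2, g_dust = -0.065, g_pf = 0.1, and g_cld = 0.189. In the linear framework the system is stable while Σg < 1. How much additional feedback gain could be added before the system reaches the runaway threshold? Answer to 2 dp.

Current total gain = 0.2 − 0.065 + 0.1 + 0.189 = 0.424.
Margin to runaway = 1 − 0.424 = 0.58.

0.58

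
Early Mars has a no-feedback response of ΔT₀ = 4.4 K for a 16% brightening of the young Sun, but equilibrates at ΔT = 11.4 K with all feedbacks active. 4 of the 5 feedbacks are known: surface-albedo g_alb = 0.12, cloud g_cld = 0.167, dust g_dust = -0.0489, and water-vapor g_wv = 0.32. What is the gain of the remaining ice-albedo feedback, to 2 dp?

0.06

Amplification A = ΔT/ΔT₀ = 11.4/4.4 = 2.591.
Total gain g = 1 − 1/A = 1 − 1/2.591 = 0.614.
Known gains sum to 0.12 + 0.167 − 0.0489 + 0.32 = 0.5581.
g_ice = 0.614 − 0.5581 = 0.06.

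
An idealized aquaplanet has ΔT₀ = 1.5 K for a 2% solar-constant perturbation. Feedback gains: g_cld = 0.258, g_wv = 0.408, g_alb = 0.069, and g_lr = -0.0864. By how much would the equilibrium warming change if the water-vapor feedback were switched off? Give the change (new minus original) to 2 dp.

-2.29 K

Original: g = 0.6486, ΔT = 1.5/(1−0.6486) = 4.2686 K.
Without water-vapor: g' = 0.2406, ΔT' = 1.5/(1−0.2406) = 1.9752 K.
Change = 1.9752 − 4.2686 = -2.29 K.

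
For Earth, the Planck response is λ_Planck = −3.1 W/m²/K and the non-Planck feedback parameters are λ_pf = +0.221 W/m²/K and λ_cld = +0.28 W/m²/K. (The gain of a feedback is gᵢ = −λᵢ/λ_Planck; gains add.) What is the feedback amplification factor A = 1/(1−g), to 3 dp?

Convert to gains: g_pf = 0.221/3.1 = 0.07129; g_cld = 0.28/3.1 = 0.09032.
Total gain g = 0.16161.
A = 1/(1 − 0.16161) = 1.193.

1.193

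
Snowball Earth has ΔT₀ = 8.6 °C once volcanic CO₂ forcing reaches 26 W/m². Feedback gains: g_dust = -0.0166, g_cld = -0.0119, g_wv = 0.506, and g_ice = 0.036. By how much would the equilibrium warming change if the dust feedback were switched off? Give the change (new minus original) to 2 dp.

Original: g = 0.5135, ΔT = 8.6/(1−0.5135) = 17.6773 °C.
Without dust: g' = 0.5301, ΔT' = 8.6/(1−0.5301) = 18.3018 °C.
Change = 18.3018 − 17.6773 = 0.62 °C.

0.62 °C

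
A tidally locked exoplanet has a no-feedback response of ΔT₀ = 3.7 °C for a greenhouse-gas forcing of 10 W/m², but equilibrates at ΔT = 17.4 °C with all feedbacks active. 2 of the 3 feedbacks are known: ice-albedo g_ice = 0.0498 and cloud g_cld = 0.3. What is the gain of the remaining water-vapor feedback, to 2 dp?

0.44

Amplification A = ΔT/ΔT₀ = 17.4/3.7 = 4.703.
Total gain g = 1 − 1/A = 1 − 1/4.703 = 0.7874.
Known gains sum to 0.0498 + 0.3 = 0.3498.
g_wv = 0.7874 − 0.3498 = 0.44.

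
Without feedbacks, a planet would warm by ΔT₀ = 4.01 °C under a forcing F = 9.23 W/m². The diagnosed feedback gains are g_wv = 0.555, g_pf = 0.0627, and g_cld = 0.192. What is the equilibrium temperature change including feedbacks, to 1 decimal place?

21.1 °C

Total gain g = 0.555 + 0.0627 + 0.192 = 0.8097.
Amplification A = 1/(1 − 0.8097) = 5.255.
ΔT = 4.01 × 5.255 = 21.1 °C.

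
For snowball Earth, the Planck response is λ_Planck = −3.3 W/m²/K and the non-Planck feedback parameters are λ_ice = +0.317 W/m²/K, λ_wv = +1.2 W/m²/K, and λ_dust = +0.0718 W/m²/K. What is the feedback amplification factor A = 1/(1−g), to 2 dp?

1.93

Convert to gains: g_ice = 0.317/3.3 = 0.09606; g_wv = 1.2/3.3 = 0.3636; g_dust = 0.0718/3.3 = 0.02176.
Total gain g = 0.48142.
A = 1/(1 − 0.48142) = 1.93.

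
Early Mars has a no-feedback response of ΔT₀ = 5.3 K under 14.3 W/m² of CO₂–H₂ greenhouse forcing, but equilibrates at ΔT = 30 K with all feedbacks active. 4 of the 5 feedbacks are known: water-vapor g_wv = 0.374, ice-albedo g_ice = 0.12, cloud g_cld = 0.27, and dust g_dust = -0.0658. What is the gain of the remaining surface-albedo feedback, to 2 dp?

0.13

Amplification A = ΔT/ΔT₀ = 30/5.3 = 5.66.
Total gain g = 1 − 1/A = 1 − 1/5.66 = 0.8233.
Known gains sum to 0.374 + 0.12 + 0.27 − 0.0658 = 0.6982.
g_alb = 0.8233 − 0.6982 = 0.13.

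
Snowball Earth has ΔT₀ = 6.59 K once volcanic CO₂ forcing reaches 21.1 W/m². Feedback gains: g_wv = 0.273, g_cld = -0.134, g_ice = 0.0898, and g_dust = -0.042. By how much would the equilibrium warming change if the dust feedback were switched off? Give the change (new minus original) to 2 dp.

0.44 K

Original: g = 0.1868, ΔT = 6.59/(1−0.1868) = 8.1038 K.
Without dust: g' = 0.2288, ΔT' = 6.59/(1−0.2288) = 8.5451 K.
Change = 8.5451 − 8.1038 = 0.44 K.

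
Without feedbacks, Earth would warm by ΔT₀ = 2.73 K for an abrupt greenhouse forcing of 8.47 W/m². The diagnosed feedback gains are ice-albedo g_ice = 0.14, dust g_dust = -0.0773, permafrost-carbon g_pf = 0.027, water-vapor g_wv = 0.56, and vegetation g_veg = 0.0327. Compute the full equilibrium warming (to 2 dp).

8.60 K

Total gain g = 0.14 − 0.0773 + 0.027 + 0.56 + 0.0327 = 0.6824.
Amplification A = 1/(1 − 0.6824) = 3.149.
ΔT = 2.73 × 3.149 = 8.60 K.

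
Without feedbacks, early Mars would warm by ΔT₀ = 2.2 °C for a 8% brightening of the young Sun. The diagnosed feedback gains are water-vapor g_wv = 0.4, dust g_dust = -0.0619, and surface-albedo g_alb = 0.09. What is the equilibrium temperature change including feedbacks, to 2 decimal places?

Total gain g = 0.4 − 0.0619 + 0.09 = 0.4281.
Amplification A = 1/(1 − 0.4281) = 1.749.
ΔT = 2.2 × 1.749 = 3.85 °C.

3.85 °C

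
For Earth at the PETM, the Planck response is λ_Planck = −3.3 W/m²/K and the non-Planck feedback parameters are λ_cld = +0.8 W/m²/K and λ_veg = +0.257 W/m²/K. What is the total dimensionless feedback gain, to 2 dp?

Convert to gains: g_cld = 0.8/3.3 = 0.2424; g_veg = 0.257/3.3 = 0.07788.
Total gain g = 0.32028.

0.32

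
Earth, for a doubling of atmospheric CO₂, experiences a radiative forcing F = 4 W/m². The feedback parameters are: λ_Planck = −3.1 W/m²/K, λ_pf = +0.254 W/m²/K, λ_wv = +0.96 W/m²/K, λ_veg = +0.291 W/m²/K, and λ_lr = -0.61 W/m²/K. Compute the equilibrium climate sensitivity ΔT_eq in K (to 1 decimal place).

1.8 K

Net feedback parameter λ = (−3.1) + (+0.254) + (+0.96) + (+0.291) + (-0.61) = -2.205 W/m²/K.
ΔT = −F/λ = −4/(-2.205) = 1.8 K.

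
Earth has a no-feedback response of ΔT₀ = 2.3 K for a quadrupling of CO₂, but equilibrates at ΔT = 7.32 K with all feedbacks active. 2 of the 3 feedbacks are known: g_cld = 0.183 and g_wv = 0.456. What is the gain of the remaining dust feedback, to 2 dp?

Amplification A = ΔT/ΔT₀ = 7.32/2.3 = 3.183.
Total gain g = 1 − 1/A = 1 − 1/3.183 = 0.6858.
Known gains sum to 0.183 + 0.456 = 0.639.
g_dust = 0.6858 − 0.639 = 0.05.

0.05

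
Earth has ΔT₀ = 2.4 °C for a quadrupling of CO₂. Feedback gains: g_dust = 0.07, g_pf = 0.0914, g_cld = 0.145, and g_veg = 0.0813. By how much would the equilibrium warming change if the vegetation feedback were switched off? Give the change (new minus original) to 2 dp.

Original: g = 0.3877, ΔT = 2.4/(1−0.3877) = 3.9196 °C.
Without vegetation: g' = 0.3064, ΔT' = 2.4/(1−0.3064) = 3.4602 °C.
Change = 3.4602 − 3.9196 = -0.46 °C.

-0.46 °C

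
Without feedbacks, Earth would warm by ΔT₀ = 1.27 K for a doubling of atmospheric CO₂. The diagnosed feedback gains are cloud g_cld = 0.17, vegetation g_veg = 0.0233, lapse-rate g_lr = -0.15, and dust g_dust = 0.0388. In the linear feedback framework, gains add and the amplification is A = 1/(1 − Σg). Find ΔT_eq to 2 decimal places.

1.38 K

Total gain g = 0.17 + 0.0233 − 0.15 + 0.0388 = 0.0821.
Amplification A = 1/(1 − 0.0821) = 1.089.
ΔT = 1.27 × 1.089 = 1.38 K.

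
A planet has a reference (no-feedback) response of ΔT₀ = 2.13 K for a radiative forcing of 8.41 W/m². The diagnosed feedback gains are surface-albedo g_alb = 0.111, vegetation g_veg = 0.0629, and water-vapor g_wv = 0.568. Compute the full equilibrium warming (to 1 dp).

8.3 K

Total gain g = 0.111 + 0.0629 + 0.568 = 0.7419.
Amplification A = 1/(1 − 0.7419) = 3.874.
ΔT = 2.13 × 3.874 = 8.3 K.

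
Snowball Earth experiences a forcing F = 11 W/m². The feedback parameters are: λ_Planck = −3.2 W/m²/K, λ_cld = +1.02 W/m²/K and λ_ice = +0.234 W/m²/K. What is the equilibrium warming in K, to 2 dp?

5.65 K

Net feedback parameter λ = (−3.2) + (+1.02) + (+0.234) = -1.946 W/m²/K.
ΔT = −F/λ = −11/(-1.946) = 5.65 K.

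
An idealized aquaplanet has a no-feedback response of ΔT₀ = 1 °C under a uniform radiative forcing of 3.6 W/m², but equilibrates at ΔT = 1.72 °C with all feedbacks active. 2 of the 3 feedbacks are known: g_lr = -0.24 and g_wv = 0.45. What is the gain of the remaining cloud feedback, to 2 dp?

Amplification A = ΔT/ΔT₀ = 1.72/1 = 1.72.
Total gain g = 1 − 1/A = 1 − 1/1.72 = 0.4186.
Known gains sum to -0.24 + 0.45 = 0.21.
g_cld = 0.4186 − 0.21 = 0.21.

0.21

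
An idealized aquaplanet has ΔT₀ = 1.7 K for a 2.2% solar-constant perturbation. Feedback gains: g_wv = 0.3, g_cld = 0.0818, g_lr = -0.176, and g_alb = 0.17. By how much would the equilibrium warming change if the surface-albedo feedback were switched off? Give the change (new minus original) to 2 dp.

-0.58 K

Original: g = 0.3758, ΔT = 1.7/(1−0.3758) = 2.7235 K.
Without surface-albedo: g' = 0.2058, ΔT' = 1.7/(1−0.2058) = 2.1405 K.
Change = 2.1405 − 2.7235 = -0.58 K.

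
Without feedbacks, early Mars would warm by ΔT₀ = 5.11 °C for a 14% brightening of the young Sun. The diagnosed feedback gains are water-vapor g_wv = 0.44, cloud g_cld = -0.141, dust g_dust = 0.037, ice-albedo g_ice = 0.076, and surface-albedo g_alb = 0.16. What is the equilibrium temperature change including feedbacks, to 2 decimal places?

11.94 °C

Total gain g = 0.44 − 0.141 + 0.037 + 0.076 + 0.16 = 0.572.
Amplification A = 1/(1 − 0.572) = 2.336.
ΔT = 5.11 × 2.336 = 11.94 °C.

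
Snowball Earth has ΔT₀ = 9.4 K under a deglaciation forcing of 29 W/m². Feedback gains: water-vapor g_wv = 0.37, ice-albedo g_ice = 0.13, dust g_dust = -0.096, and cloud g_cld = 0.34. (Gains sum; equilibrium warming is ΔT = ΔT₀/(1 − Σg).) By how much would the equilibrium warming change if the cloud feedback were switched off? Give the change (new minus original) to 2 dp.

-20.95 K

Original: g = 0.744, ΔT = 9.4/(1−0.744) = 36.7188 K.
Without cloud: g' = 0.404, ΔT' = 9.4/(1−0.404) = 15.7718 K.
Change = 15.7718 − 36.7188 = -20.95 K.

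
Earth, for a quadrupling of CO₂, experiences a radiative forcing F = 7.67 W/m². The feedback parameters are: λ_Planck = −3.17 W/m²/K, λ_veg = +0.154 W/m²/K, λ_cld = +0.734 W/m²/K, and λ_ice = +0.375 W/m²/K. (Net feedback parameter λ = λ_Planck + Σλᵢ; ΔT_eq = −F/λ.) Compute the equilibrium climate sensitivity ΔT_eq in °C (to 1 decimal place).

Net feedback parameter λ = (−3.17) + (+0.154) + (+0.734) + (+0.375) = -1.907 W/m²/K.
ΔT = −F/λ = −7.67/(-1.907) = 4.0 °C.

4.0 °C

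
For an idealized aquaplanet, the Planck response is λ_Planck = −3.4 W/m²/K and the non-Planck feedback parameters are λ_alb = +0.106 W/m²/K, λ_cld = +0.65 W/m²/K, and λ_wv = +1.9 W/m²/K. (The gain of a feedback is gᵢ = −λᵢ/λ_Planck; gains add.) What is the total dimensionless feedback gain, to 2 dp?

0.78

Convert to gains: g_alb = 0.106/3.4 = 0.03118; g_cld = 0.65/3.4 = 0.1912; g_wv = 1.9/3.4 = 0.5588.
Total gain g = 0.78118.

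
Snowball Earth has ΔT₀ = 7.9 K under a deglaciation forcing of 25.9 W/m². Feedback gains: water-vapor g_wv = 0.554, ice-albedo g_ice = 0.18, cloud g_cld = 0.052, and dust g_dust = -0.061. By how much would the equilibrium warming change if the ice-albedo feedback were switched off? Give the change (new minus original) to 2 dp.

-11.36 K

Original: g = 0.725, ΔT = 7.9/(1−0.725) = 28.7273 K.
Without ice-albedo: g' = 0.545, ΔT' = 7.9/(1−0.545) = 17.3626 K.
Change = 17.3626 − 28.7273 = -11.36 K.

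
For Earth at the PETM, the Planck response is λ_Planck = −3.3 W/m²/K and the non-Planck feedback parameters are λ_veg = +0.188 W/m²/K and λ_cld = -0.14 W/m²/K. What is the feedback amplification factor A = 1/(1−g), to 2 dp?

1.01

Convert to gains: g_veg = 0.188/3.3 = 0.05697; g_cld = -0.14/3.3 = -0.04242.
Total gain g = 0.01455.
A = 1/(1 − 0.01455) = 1.01.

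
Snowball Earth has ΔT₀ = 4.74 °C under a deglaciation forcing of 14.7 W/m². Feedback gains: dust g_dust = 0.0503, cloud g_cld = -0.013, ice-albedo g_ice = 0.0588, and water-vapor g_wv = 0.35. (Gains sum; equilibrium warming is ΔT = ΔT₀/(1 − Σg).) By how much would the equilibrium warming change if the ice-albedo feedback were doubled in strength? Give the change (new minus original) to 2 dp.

Original: g = 0.4461, ΔT = 4.74/(1−0.4461) = 8.5575 °C.
With doubled ice-albedo: g' = 0.5049, ΔT' = 4.74/(1−0.5049) = 9.5738 °C.
Change = 9.5738 − 8.5575 = 1.02 °C.

1.02 °C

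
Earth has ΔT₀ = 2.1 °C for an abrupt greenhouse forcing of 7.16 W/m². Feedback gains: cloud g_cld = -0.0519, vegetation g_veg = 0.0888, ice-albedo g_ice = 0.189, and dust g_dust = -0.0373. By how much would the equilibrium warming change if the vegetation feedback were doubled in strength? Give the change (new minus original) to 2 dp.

Original: g = 0.1886, ΔT = 2.1/(1−0.1886) = 2.5881 °C.
With doubled vegetation: g' = 0.2774, ΔT' = 2.1/(1−0.2774) = 2.9062 °C.
Change = 2.9062 − 2.5881 = 0.32 °C.

0.32 °C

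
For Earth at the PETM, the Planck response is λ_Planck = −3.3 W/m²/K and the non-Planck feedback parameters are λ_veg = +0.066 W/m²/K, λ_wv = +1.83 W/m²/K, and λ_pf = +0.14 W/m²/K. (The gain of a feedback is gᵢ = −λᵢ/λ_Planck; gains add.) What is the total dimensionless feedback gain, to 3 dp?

0.617

Convert to gains: g_veg = 0.066/3.3 = 0.02; g_wv = 1.83/3.3 = 0.5545; g_pf = 0.14/3.3 = 0.04242.
Total gain g = 0.61692.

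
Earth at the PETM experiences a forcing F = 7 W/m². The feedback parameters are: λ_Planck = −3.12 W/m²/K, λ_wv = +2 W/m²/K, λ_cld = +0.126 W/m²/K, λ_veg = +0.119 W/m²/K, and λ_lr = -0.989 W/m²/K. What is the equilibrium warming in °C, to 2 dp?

Net feedback parameter λ = (−3.12) + (+2) + (+0.126) + (+0.119) + (-0.989) = -1.864 W/m²/K.
ΔT = −F/λ = −7/(-1.864) = 3.76 °C.

3.76 °C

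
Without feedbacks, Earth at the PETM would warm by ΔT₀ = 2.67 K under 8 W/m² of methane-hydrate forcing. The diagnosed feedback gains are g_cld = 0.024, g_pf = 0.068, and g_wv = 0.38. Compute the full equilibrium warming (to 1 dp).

Total gain g = 0.024 + 0.068 + 0.38 = 0.472.
Amplification A = 1/(1 − 0.472) = 1.894.
ΔT = 2.67 × 1.894 = 5.1 K.

5.1 K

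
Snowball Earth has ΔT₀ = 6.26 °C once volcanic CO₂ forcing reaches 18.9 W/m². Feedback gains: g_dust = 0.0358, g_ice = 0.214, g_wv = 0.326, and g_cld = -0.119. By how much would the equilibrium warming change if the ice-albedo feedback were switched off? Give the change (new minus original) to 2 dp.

-3.26 °C

Original: g = 0.4568, ΔT = 6.26/(1−0.4568) = 11.5243 °C.
Without ice-albedo: g' = 0.2428, ΔT' = 6.26/(1−0.2428) = 8.2673 °C.
Change = 8.2673 − 11.5243 = -3.26 °C.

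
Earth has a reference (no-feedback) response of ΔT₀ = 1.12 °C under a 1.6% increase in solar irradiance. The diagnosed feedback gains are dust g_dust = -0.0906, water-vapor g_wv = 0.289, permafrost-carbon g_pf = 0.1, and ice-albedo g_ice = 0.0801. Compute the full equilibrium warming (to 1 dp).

1.8 °C

Total gain g = -0.0906 + 0.289 + 0.1 + 0.0801 = 0.3785.
Amplification A = 1/(1 − 0.3785) = 1.609.
ΔT = 1.12 × 1.609 = 1.8 °C.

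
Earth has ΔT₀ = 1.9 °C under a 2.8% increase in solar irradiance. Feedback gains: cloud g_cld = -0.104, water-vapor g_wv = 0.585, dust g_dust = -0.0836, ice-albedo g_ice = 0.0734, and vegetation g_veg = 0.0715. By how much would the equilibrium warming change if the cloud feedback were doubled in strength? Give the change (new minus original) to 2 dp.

-0.77 °C

Original: g = 0.5423, ΔT = 1.9/(1−0.5423) = 4.1512 °C.
With doubled cloud: g' = 0.4383, ΔT' = 1.9/(1−0.4383) = 3.3826 °C.
Change = 3.3826 − 4.1512 = -0.77 °C.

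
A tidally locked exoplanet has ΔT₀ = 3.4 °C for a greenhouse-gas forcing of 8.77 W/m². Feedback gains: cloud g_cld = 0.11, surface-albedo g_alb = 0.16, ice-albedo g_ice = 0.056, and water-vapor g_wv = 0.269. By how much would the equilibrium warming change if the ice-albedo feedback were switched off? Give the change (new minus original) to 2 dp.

Original: g = 0.595, ΔT = 3.4/(1−0.595) = 8.3951 °C.
Without ice-albedo: g' = 0.539, ΔT' = 3.4/(1−0.539) = 7.3753 °C.
Change = 7.3753 − 8.3951 = -1.02 °C.

-1.02 °C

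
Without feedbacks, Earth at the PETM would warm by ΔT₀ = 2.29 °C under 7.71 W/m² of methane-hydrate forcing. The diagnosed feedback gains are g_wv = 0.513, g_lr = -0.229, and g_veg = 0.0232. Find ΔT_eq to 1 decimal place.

3.3 °C

Total gain g = 0.513 − 0.229 + 0.0232 = 0.3072.
Amplification A = 1/(1 − 0.3072) = 1.443.
ΔT = 2.29 × 1.443 = 3.3 °C.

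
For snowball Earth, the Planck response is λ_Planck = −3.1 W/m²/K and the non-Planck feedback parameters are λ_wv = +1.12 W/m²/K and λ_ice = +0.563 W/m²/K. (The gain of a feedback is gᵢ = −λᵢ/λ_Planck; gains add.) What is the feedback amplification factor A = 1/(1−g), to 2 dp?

Convert to gains: g_wv = 1.12/3.1 = 0.3613; g_ice = 0.563/3.1 = 0.1816.
Total gain g = 0.5429.
A = 1/(1 − 0.5429) = 2.19.

2.19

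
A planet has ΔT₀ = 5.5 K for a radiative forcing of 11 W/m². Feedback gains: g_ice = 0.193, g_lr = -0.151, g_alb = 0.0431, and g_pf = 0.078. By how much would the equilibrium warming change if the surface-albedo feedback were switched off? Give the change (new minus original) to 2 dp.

-0.32 K

Original: g = 0.1631, ΔT = 5.5/(1−0.1631) = 6.5719 K.
Without surface-albedo: g' = 0.12, ΔT' = 5.5/(1−0.12) = 6.2500 K.
Change = 6.2500 − 6.5719 = -0.32 K.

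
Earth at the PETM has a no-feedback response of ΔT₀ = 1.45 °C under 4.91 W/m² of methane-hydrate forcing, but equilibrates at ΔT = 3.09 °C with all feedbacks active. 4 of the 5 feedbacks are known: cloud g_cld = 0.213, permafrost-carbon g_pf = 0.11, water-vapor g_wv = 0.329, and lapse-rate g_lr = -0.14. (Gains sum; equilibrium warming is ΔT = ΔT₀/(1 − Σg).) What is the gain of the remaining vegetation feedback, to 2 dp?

Amplification A = ΔT/ΔT₀ = 3.09/1.45 = 2.131.
Total gain g = 1 − 1/A = 1 − 1/2.131 = 0.5307.
Known gains sum to 0.213 + 0.11 + 0.329 − 0.14 = 0.512.
g_veg = 0.5307 − 0.512 = 0.02.

0.02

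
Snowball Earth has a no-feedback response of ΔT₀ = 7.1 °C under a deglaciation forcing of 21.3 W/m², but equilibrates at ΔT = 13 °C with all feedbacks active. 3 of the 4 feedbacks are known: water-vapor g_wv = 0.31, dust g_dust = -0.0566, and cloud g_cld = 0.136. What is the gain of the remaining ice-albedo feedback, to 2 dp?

Amplification A = ΔT/ΔT₀ = 13/7.1 = 1.831.
Total gain g = 1 − 1/A = 1 − 1/1.831 = 0.4539.
Known gains sum to 0.31 − 0.0566 + 0.136 = 0.3894.
g_ice = 0.4539 − 0.3894 = 0.06.

0.06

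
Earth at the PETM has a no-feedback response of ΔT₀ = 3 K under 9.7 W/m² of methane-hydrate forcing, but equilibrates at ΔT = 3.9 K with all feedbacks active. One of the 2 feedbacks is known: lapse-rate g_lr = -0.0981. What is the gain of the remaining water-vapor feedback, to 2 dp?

Amplification A = ΔT/ΔT₀ = 3.9/3 = 1.3.
Total gain g = 1 − 1/A = 1 − 1/1.3 = 0.2308.
The known gain is -0.0981.
g_wv = 0.2308 + 0.0981 = 0.33.

0.33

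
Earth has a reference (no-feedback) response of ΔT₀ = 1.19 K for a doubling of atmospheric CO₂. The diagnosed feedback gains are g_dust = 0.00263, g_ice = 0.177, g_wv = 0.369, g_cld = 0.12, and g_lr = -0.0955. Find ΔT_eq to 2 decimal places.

2.79 K

Total gain g = 0.00263 + 0.177 + 0.369 + 0.12 − 0.0955 = 0.57313.
Amplification A = 1/(1 − 0.57313) = 2.343.
ΔT = 1.19 × 2.343 = 2.79 K.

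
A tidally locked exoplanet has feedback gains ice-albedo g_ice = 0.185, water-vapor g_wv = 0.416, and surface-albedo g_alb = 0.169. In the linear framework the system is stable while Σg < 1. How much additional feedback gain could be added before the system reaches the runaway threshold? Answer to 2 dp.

Current total gain = 0.185 + 0.416 + 0.169 = 0.77.
Margin to runaway = 1 − 0.77 = 0.23.

0.23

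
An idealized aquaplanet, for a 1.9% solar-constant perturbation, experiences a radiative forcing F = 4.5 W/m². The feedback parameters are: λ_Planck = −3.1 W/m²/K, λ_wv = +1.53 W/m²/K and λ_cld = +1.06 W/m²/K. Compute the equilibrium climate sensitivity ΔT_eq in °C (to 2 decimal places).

Net feedback parameter λ = (−3.1) + (+1.53) + (+1.06) = -0.51 W/m²/K.
ΔT = −F/λ = −4.5/(-0.51) = 8.82 °C.

8.82 °C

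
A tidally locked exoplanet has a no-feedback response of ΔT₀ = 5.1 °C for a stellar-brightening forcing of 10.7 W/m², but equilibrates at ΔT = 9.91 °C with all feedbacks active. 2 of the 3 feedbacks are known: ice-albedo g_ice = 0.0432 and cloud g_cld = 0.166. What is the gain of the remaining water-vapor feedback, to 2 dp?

Amplification A = ΔT/ΔT₀ = 9.91/5.1 = 1.943.
Total gain g = 1 − 1/A = 1 − 1/1.943 = 0.4853.
Known gains sum to 0.0432 + 0.166 = 0.2092.
g_wv = 0.4853 − 0.2092 = 0.28.

0.28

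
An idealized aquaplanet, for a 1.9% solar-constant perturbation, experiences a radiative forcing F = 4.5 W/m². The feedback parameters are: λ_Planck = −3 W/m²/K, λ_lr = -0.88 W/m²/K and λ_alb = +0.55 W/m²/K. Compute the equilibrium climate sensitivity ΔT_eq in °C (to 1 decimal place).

1.4 °C

Net feedback parameter λ = (−3) + (-0.88) + (+0.55) = -3.33 W/m²/K.
ΔT = −F/λ = −4.5/(-3.33) = 1.4 °C.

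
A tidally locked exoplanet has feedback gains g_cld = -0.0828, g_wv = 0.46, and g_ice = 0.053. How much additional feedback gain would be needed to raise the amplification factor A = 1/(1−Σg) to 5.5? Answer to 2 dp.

0.39

Current total gain = 0.4302.
Target gain for A = 5.5: g* = 1 − 1/5.5 = 0.8182.
Additional gain needed = 0.8182 − 0.4302 = 0.39.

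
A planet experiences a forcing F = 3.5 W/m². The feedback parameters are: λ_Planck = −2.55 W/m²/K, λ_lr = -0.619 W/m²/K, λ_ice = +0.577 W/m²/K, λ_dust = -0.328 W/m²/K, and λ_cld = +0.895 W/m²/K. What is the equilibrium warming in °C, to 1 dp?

1.7 °C

Net feedback parameter λ = (−2.55) + (-0.619) + (+0.577) + (-0.328) + (+0.895) = -2.025 W/m²/K.
ΔT = −F/λ = −3.5/(-2.025) = 1.7 °C.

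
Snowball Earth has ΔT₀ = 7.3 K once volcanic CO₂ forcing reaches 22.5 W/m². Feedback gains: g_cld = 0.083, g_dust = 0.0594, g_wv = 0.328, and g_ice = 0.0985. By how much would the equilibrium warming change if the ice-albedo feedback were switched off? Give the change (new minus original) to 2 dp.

-3.15 K

Original: g = 0.5689, ΔT = 7.3/(1−0.5689) = 16.9334 K.
Without ice-albedo: g' = 0.4704, ΔT' = 7.3/(1−0.4704) = 13.7840 K.
Change = 13.7840 − 16.9334 = -3.15 K.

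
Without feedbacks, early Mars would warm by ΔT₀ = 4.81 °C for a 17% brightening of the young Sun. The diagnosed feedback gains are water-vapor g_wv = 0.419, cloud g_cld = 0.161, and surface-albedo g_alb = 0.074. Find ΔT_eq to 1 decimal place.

13.9 °C

Total gain g = 0.419 + 0.161 + 0.074 = 0.654.
Amplification A = 1/(1 − 0.654) = 2.89.
ΔT = 4.81 × 2.89 = 13.9 °C.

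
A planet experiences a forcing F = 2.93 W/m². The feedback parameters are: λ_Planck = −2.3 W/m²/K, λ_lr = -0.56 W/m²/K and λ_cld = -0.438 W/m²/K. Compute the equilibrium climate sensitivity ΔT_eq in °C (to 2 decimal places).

Net feedback parameter λ = (−2.3) + (-0.56) + (-0.438) = -3.298 W/m²/K.
ΔT = −F/λ = −2.93/(-3.298) = 0.89 °C.

0.89 °C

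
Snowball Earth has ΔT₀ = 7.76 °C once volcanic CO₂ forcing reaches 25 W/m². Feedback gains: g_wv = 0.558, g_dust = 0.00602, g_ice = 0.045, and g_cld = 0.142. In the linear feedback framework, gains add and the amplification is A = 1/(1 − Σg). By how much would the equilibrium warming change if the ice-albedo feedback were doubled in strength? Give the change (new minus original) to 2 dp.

Original: g = 0.75102, ΔT = 7.76/(1−0.75102) = 31.1672 °C.
With doubled ice-albedo: g' = 0.79602, ΔT' = 7.76/(1−0.79602) = 38.0429 °C.
Change = 38.0429 − 31.1672 = 6.88 °C.

6.88 °C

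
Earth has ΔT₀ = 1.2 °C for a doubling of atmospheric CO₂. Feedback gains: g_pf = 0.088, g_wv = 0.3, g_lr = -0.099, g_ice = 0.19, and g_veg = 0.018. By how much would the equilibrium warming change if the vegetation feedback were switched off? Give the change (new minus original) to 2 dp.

Original: g = 0.497, ΔT = 1.2/(1−0.497) = 2.3857 °C.
Without vegetation: g' = 0.479, ΔT' = 1.2/(1−0.479) = 2.3033 °C.
Change = 2.3033 − 2.3857 = -0.08 °C.

-0.08 °C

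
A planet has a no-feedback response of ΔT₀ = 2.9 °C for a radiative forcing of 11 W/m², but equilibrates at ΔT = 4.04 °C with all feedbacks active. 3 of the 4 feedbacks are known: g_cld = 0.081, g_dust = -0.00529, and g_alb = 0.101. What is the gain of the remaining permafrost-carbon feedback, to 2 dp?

0.11

Amplification A = ΔT/ΔT₀ = 4.04/2.9 = 1.393.
Total gain g = 1 − 1/A = 1 − 1/1.393 = 0.2821.
Known gains sum to 0.081 − 0.00529 + 0.101 = 0.17671.
g_pf = 0.2821 − 0.17671 = 0.11.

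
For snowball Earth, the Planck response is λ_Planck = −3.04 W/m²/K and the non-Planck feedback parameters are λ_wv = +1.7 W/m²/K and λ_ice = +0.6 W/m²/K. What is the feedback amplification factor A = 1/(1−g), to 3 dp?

4.108

Convert to gains: g_wv = 1.7/3.04 = 0.5592; g_ice = 0.6/3.04 = 0.1974.
Total gain g = 0.7566.
A = 1/(1 − 0.7566) = 4.108.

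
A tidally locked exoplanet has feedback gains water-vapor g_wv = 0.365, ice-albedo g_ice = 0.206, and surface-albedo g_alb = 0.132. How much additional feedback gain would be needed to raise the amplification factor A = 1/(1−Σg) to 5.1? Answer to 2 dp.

Current total gain = 0.703.
Target gain for A = 5.1: g* = 1 − 1/5.1 = 0.8039.
Additional gain needed = 0.8039 − 0.703 = 0.10.

0.10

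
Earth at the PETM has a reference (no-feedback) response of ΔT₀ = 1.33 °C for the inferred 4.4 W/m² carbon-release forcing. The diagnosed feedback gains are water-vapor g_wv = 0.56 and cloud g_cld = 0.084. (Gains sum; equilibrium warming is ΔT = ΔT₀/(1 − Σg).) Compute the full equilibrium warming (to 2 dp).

Total gain g = 0.56 + 0.084 = 0.644.
Amplification A = 1/(1 − 0.644) = 2.809.
ΔT = 1.33 × 2.809 = 3.74 °C.

3.74 °C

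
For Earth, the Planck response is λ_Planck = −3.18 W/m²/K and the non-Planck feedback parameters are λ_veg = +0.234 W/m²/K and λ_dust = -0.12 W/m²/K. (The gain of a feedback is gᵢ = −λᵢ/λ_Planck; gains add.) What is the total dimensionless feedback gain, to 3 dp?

0.036

Convert to gains: g_veg = 0.234/3.18 = 0.07358; g_dust = -0.12/3.18 = -0.03774.
Total gain g = 0.03584.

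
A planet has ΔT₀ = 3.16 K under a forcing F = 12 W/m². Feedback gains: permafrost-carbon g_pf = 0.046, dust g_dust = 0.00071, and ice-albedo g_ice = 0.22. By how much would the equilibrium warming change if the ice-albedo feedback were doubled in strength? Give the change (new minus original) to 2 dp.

1.85 K

Original: g = 0.26671, ΔT = 3.16/(1−0.26671) = 4.3093 K.
With doubled ice-albedo: g' = 0.48671, ΔT' = 3.16/(1−0.48671) = 6.1564 K.
Change = 6.1564 − 4.3093 = 1.85 K.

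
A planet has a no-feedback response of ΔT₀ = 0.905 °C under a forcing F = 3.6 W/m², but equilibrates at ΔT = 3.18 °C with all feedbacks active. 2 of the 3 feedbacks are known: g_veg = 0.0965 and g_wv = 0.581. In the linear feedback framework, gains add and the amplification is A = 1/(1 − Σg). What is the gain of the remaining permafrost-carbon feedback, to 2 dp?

Amplification A = ΔT/ΔT₀ = 3.18/0.905 = 3.514.
Total gain g = 1 − 1/A = 1 − 1/3.514 = 0.7154.
Known gains sum to 0.0965 + 0.581 = 0.6775.
g_pf = 0.7154 − 0.6775 = 0.04.

0.04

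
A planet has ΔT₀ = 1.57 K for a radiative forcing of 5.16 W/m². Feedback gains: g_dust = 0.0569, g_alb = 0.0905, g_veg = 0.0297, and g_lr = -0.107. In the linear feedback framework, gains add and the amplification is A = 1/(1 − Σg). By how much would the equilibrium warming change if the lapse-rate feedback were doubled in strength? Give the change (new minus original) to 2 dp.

-0.17 K

Original: g = 0.0701, ΔT = 1.57/(1−0.0701) = 1.6884 K.
With doubled lapse-rate: g' = -0.0369, ΔT' = 1.57/(1+0.0369) = 1.5141 K.
Change = 1.5141 − 1.6884 = -0.17 K.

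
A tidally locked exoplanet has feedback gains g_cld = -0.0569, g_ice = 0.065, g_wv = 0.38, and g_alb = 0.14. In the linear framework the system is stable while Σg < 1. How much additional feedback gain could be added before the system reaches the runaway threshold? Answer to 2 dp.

Current total gain = -0.0569 + 0.065 + 0.38 + 0.14 = 0.5281.
Margin to runaway = 1 − 0.5281 = 0.47.

0.47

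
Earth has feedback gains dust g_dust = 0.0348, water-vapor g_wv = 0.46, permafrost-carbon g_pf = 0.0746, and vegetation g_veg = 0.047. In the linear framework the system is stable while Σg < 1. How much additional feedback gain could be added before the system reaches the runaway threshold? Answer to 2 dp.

Current total gain = 0.0348 + 0.46 + 0.0746 + 0.047 = 0.6164.
Margin to runaway = 1 − 0.6164 = 0.38.

0.38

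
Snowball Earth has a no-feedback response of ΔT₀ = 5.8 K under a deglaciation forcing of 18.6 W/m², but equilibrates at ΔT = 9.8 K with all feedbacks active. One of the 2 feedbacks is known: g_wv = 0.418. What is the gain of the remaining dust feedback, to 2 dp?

-0.01

Amplification A = ΔT/ΔT₀ = 9.8/5.8 = 1.69.
Total gain g = 1 − 1/A = 1 − 1/1.69 = 0.4083.
The known gain is 0.418.
g_dust = 0.4083 − 0.418 = -0.01.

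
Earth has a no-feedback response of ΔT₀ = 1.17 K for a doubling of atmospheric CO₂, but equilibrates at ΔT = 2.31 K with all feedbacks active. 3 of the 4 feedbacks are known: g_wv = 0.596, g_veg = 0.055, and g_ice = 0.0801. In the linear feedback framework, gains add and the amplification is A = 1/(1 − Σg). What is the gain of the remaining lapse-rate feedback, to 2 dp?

-0.24

Amplification A = ΔT/ΔT₀ = 2.31/1.17 = 1.974.
Total gain g = 1 − 1/A = 1 − 1/1.974 = 0.4934.
Known gains sum to 0.596 + 0.055 + 0.0801 = 0.7311.
g_lr = 0.4934 − 0.7311 = -0.24.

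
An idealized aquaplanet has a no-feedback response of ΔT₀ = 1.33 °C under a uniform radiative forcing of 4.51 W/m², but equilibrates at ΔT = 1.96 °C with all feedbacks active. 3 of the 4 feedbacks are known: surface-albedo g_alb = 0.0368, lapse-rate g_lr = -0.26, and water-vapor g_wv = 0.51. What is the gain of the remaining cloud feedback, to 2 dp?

0.03

Amplification A = ΔT/ΔT₀ = 1.96/1.33 = 1.474.
Total gain g = 1 − 1/A = 1 − 1/1.474 = 0.3216.
Known gains sum to 0.0368 − 0.26 + 0.51 = 0.2868.
g_cld = 0.3216 − 0.2868 = 0.03.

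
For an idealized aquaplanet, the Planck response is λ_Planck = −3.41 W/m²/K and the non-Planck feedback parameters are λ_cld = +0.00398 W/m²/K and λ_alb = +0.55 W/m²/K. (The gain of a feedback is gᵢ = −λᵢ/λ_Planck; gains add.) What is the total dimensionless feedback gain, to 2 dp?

Convert to gains: g_cld = 0.00398/3.41 = 0.001167; g_alb = 0.55/3.41 = 0.1613.
Total gain g = 0.162467.

0.16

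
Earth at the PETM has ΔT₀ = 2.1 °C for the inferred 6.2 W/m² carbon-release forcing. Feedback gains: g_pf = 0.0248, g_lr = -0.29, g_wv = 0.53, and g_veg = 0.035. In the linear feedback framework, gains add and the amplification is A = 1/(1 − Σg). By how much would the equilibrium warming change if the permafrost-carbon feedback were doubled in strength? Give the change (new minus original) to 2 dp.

0.11 °C

Original: g = 0.2998, ΔT = 2.1/(1−0.2998) = 2.9991 °C.
With doubled permafrost-carbon: g' = 0.3246, ΔT' = 2.1/(1−0.3246) = 3.1093 °C.
Change = 3.1093 − 2.9991 = 0.11 °C.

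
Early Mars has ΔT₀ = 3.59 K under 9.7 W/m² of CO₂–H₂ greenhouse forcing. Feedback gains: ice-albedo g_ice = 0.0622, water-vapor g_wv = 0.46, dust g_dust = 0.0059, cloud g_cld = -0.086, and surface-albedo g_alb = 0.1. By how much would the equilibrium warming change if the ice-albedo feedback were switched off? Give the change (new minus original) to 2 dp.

-0.94 K

Original: g = 0.5421, ΔT = 3.59/(1−0.5421) = 7.8401 K.
Without ice-albedo: g' = 0.4799, ΔT' = 3.59/(1−0.4799) = 6.9025 K.
Change = 6.9025 − 7.8401 = -0.94 K.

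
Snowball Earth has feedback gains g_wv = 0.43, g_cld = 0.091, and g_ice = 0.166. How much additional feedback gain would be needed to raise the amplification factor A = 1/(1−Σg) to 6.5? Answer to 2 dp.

0.16

Current total gain = 0.687.
Target gain for A = 6.5: g* = 1 − 1/6.5 = 0.8462.
Additional gain needed = 0.8462 − 0.687 = 0.16.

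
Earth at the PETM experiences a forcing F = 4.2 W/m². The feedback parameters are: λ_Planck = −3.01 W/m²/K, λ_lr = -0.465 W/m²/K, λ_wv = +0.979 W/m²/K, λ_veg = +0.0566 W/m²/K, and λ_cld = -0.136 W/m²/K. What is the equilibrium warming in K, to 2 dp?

Net feedback parameter λ = (−3.01) + (-0.465) + (+0.979) + (+0.0566) + (-0.136) = -2.5754 W/m²/K.
ΔT = −F/λ = −4.2/(-2.5754) = 1.63 K.

1.63 K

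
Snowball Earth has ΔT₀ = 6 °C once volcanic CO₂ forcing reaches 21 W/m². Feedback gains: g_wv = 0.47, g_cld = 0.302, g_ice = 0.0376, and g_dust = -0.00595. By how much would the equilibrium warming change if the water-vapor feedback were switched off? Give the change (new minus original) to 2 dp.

-21.55 °C

Original: g = 0.80365, ΔT = 6/(1−0.80365) = 30.5577 °C.
Without water-vapor: g' = 0.33365, ΔT' = 6/(1−0.33365) = 9.0043 °C.
Change = 9.0043 − 30.5577 = -21.55 °C.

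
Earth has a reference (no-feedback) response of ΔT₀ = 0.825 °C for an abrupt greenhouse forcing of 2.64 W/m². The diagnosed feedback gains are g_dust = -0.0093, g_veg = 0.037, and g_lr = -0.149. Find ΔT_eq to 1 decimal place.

Total gain g = -0.0093 + 0.037 − 0.149 = -0.1213.
Amplification A = 1/(1 + 0.1213) = 0.8918.
ΔT = 0.825 × 0.8918 = 0.7 °C.

0.7 °C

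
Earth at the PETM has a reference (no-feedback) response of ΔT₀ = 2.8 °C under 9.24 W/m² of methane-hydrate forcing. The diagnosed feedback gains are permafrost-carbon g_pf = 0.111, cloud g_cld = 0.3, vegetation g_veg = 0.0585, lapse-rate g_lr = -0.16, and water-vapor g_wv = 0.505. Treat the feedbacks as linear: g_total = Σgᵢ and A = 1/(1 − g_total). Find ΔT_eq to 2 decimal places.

Total gain g = 0.111 + 0.3 + 0.0585 − 0.16 + 0.505 = 0.8145.
Amplification A = 1/(1 − 0.8145) = 5.391.
ΔT = 2.8 × 5.391 = 15.09 °C.

15.09 °C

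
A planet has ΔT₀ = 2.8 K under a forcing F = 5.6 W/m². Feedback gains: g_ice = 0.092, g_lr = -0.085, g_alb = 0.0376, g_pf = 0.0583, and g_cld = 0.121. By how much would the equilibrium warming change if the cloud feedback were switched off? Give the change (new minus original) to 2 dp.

-0.49 K

Original: g = 0.2239, ΔT = 2.8/(1−0.2239) = 3.6078 K.
Without cloud: g' = 0.1029, ΔT' = 2.8/(1−0.1029) = 3.1212 K.
Change = 3.1212 − 3.6078 = -0.49 K.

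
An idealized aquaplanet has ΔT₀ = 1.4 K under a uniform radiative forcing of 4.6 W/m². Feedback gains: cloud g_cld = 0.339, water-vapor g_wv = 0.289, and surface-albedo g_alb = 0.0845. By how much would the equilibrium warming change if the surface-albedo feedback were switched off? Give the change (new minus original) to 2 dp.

-1.11 K

Original: g = 0.7125, ΔT = 1.4/(1−0.7125) = 4.8696 K.
Without surface-albedo: g' = 0.628, ΔT' = 1.4/(1−0.628) = 3.7634 K.
Change = 3.7634 − 4.8696 = -1.11 K.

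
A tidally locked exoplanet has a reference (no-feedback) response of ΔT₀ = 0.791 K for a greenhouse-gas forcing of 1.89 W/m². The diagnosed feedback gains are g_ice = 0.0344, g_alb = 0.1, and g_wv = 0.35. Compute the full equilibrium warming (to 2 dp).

Total gain g = 0.0344 + 0.1 + 0.35 = 0.4844.
Amplification A = 1/(1 − 0.4844) = 1.939.
ΔT = 0.791 × 1.939 = 1.53 K.

1.53 K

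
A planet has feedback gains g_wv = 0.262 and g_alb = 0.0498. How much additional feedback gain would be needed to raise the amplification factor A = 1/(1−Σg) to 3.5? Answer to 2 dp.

Current total gain = 0.3118.
Target gain for A = 3.5: g* = 1 − 1/3.5 = 0.7143.
Additional gain needed = 0.7143 − 0.3118 = 0.40.

0.40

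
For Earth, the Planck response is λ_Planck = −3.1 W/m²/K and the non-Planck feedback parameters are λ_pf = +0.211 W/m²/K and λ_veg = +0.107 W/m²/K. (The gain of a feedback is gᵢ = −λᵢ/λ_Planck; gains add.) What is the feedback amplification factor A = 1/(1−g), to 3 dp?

1.114

Convert to gains: g_pf = 0.211/3.1 = 0.06806; g_veg = 0.107/3.1 = 0.03452.
Total gain g = 0.10258.
A = 1/(1 − 0.10258) = 1.114.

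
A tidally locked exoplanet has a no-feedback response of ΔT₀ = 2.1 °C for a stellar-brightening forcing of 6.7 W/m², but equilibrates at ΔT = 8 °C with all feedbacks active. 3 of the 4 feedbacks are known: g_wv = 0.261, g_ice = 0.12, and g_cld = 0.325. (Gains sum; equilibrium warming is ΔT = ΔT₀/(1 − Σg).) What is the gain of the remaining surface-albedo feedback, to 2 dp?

Amplification A = ΔT/ΔT₀ = 8/2.1 = 3.81.
Total gain g = 1 − 1/A = 1 − 1/3.81 = 0.7375.
Known gains sum to 0.261 + 0.12 + 0.325 = 0.706.
g_alb = 0.7375 − 0.706 = 0.03.

0.03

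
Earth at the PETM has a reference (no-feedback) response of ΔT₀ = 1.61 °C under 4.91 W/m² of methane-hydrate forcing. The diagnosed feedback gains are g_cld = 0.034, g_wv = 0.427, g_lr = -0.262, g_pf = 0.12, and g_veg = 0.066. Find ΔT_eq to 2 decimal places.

Total gain g = 0.034 + 0.427 − 0.262 + 0.12 + 0.066 = 0.385.
Amplification A = 1/(1 − 0.385) = 1.626.
ΔT = 1.61 × 1.626 = 2.62 °C.

2.62 °C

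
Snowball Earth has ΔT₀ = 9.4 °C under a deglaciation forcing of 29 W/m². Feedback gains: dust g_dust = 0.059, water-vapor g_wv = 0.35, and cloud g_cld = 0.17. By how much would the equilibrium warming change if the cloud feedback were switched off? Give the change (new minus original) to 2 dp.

-6.42 °C

Original: g = 0.579, ΔT = 9.4/(1−0.579) = 22.3278 °C.
Without cloud: g' = 0.409, ΔT' = 9.4/(1−0.409) = 15.9052 °C.
Change = 15.9052 − 22.3278 = -6.42 °C.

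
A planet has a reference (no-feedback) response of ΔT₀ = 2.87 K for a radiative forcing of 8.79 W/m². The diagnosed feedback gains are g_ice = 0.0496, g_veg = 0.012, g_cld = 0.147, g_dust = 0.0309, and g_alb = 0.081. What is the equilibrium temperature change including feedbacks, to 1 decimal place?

Total gain g = 0.0496 + 0.012 + 0.147 + 0.0309 + 0.081 = 0.3205.
Amplification A = 1/(1 − 0.3205) = 1.472.
ΔT = 2.87 × 1.472 = 4.2 K.

4.2 K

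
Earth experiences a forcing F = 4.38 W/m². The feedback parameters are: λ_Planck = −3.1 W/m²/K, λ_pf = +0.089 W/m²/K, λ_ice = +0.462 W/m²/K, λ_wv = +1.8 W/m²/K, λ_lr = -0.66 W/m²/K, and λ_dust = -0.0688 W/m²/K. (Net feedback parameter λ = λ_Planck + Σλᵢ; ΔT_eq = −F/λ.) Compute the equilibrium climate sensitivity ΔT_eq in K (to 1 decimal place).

Net feedback parameter λ = (−3.1) + (+0.089) + (+0.462) + (+1.8) + (-0.66) + (-0.0688) = -1.4778 W/m²/K.
ΔT = −F/λ = −4.38/(-1.4778) = 3.0 K.

3.0 K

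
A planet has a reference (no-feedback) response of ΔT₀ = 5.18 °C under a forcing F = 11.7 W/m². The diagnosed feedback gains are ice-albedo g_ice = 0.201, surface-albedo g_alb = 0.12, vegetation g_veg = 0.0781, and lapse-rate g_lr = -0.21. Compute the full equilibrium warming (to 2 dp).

Total gain g = 0.201 + 0.12 + 0.0781 − 0.21 = 0.1891.
Amplification A = 1/(1 − 0.1891) = 1.233.
ΔT = 5.18 × 1.233 = 6.39 °C.

6.39 °C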